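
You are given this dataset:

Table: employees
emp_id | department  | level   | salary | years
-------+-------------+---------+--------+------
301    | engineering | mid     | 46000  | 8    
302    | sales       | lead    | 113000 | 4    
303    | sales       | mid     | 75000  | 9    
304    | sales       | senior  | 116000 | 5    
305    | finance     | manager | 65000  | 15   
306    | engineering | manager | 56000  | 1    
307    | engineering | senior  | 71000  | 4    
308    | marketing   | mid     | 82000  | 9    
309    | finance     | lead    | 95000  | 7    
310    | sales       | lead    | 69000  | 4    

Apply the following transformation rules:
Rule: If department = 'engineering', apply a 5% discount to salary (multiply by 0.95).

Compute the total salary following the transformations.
779350.0

Step 1: Records with department = 'engineering' have total salary = 173000
Step 2: Apply multiplier: 173000 × 0.95 = 164350.0
Step 3: Other records total: 615000
Step 4: Final sum = 164350.0 + 615000 = 779350.0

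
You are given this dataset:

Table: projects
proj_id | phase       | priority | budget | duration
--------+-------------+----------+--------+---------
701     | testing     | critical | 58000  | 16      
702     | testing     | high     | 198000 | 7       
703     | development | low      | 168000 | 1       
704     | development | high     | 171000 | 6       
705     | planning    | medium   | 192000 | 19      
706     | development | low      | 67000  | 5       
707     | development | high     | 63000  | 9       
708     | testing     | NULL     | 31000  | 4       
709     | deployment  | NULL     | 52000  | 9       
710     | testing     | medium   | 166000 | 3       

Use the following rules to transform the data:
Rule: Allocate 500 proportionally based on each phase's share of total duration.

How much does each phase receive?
deployment: 56.96, development: 132.91, planning: 120.25, testing: 189.87

Step 1: Calculate total duration = 79
Step 2: Calculate each phase's proportion:
  deployment: 9/79 = 11.39% → 56.96
  development: 21/79 = 26.58% → 132.91
  planning: 19/79 = 24.05% → 120.25
  testing: 30/79 = 37.97% → 189.87
Step 3: Verify: sum of allocations ≈ 500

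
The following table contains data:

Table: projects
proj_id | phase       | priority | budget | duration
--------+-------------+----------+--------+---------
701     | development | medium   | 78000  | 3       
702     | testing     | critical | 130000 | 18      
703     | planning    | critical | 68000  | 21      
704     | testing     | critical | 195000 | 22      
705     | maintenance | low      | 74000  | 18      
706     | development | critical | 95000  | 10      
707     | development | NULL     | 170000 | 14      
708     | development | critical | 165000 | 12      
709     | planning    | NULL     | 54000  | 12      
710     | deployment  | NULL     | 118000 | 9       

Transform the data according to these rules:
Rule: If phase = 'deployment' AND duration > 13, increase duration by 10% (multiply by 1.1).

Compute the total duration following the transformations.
139

Step 1: Find records where phase = 'deployment' AND duration > 13
Step 2: 0 records match, summing to 0
Step 3: After multiplier: 0 × 1.1 = 0.0
Step 4: Unaffected records sum: 139
Step 5: Final sum = 0.0 + 139 = 139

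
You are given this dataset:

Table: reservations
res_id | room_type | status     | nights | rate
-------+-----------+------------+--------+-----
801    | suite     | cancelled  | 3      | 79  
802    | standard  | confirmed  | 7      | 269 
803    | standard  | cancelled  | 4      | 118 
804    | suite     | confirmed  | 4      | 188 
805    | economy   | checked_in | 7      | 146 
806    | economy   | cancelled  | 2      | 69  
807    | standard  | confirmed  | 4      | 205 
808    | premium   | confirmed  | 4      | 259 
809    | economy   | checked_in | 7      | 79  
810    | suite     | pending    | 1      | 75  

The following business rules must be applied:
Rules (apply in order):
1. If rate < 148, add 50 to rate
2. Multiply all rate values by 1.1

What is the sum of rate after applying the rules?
1965.7

Step 1: Apply Rule 1 - Add 50 to records with rate < 148
  - 6 records affected: 566 + (6 × 50) = 866
  - Unaffected records: 921
  - Sum after Rule 1: 1787
Step 2: Apply Rule 2 - Multiply all by 1.1
  - 1787 × 1.1 = 1965.7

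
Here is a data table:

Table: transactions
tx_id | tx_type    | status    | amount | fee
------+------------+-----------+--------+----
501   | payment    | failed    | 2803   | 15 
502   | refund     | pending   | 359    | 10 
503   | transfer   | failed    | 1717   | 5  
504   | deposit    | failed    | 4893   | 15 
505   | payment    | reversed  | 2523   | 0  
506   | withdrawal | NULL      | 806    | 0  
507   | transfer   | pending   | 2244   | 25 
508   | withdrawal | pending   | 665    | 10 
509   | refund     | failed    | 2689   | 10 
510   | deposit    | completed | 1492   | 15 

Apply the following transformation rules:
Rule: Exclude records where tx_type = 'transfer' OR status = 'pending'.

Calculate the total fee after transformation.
55

Step 1: Find records where tx_type = 'transfer' OR status = 'pending'
Step 2: 4 records match, summing to 50
Step 3: Original sum: 105
Step 4: Remaining sum = 105 - 50 = 55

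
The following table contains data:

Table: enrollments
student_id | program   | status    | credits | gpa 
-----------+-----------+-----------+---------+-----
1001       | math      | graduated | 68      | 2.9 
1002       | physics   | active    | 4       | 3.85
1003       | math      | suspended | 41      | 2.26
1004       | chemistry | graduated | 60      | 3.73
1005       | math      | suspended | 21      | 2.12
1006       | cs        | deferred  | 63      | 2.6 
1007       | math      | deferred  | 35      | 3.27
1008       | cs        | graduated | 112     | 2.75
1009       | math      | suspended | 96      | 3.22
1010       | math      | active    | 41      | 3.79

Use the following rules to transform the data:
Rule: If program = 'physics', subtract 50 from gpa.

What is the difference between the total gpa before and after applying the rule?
50.0

Step 1: Original sum of gpa = 30.49
Step 2: 1 records have program = 'physics'
Step 3: Each affected record changes by -50
Step 4: Total change = 1 × -50 = -50
Step 5: New sum = 30.49 + -50 = -19.51
Step 6: Difference = |-19.51 - 30.49| = 50.0
        (Sum decreased by 50.0)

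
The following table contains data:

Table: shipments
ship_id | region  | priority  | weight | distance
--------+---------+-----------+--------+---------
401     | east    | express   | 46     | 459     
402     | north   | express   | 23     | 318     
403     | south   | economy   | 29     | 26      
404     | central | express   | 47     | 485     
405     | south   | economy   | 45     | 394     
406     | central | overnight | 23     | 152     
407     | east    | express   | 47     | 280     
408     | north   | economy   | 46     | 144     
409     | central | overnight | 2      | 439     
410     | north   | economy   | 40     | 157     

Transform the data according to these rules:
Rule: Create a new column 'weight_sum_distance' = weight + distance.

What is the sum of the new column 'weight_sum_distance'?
3202

Step 1: For each record, compute weight + distance
Example calculations:
  46 + 459 = 505
  23 + 318 = 341
  29 + 26 = 55
  ...
Step 2: Sum all derived values
Step 3: Total = 3202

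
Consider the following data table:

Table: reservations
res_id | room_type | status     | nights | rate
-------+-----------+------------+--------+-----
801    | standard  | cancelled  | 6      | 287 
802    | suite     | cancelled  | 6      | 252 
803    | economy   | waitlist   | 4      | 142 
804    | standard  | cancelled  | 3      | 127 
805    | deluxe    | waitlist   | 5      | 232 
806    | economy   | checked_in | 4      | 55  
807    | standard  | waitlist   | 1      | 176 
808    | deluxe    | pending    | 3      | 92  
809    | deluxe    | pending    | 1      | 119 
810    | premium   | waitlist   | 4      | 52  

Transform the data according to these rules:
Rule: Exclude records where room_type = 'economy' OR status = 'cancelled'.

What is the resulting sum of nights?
14

Step 1: Find records where room_type = 'economy' OR status = 'cancelled'
Step 2: 5 records match, summing to 23
Step 3: Original sum: 37
Step 4: Remaining sum = 37 - 23 = 14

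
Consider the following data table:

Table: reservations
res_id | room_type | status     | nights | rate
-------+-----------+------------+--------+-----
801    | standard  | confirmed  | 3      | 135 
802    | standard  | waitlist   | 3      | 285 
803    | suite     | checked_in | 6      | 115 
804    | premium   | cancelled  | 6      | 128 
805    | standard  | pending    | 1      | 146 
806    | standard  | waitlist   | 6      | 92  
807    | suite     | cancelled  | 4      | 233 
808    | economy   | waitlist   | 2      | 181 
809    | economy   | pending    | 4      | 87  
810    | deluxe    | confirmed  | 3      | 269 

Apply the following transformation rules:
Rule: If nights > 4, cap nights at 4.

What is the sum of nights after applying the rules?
32

Step 1: 3 records have nights > 4
Step 2: These records originally summed to 18
Step 3: After capping: 3 × 4 = 12
Step 4: Unaffected records sum: 20
Step 5: Final sum = 12 + 20 = 32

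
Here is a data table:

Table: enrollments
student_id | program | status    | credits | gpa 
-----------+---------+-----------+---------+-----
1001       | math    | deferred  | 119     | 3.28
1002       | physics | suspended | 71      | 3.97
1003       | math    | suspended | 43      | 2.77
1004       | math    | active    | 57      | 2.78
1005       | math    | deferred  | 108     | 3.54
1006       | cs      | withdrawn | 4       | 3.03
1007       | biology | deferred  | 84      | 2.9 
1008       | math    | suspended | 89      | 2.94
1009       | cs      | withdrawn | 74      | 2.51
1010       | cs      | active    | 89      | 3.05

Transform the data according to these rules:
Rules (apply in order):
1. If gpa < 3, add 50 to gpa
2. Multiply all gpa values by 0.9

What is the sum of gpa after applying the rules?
252.69

Step 1: Apply Rule 1 - Add 50 to records with gpa < 3
  - 5 records affected: 13.9 + (5 × 50) = 263.9
  - Unaffected records: 16.87
  - Sum after Rule 1: 280.77
Step 2: Apply Rule 2 - Multiply all by 0.9
  - 280.77 × 0.9 = 252.69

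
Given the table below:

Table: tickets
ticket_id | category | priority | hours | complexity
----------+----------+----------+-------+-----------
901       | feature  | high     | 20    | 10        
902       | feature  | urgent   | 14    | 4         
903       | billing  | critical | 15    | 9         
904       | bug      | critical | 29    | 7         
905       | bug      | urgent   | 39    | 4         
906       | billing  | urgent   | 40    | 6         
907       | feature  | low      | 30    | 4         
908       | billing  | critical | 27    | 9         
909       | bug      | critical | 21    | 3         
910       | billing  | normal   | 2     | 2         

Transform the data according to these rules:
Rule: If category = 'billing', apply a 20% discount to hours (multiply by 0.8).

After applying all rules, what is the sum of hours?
220.2

Step 1: Records with category = 'billing' have total hours = 84
Step 2: Apply multiplier: 84 × 0.8 = 67.2
Step 3: Other records total: 153
Step 4: Final sum = 67.2 + 153 = 220.2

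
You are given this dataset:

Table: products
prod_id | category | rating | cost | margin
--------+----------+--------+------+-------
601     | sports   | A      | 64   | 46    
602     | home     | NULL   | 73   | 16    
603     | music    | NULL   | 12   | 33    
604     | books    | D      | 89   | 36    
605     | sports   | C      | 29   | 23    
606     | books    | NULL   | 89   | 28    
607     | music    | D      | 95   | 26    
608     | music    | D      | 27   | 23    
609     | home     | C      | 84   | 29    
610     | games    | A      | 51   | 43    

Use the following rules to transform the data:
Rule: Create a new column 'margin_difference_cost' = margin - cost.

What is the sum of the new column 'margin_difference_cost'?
-310

Step 1: For each record, compute margin - cost
Example calculations:
  46 - 64 = -18
  16 - 73 = -57
  33 - 12 = 21
  ...
Step 2: Sum all derived values
Step 3: Total = -310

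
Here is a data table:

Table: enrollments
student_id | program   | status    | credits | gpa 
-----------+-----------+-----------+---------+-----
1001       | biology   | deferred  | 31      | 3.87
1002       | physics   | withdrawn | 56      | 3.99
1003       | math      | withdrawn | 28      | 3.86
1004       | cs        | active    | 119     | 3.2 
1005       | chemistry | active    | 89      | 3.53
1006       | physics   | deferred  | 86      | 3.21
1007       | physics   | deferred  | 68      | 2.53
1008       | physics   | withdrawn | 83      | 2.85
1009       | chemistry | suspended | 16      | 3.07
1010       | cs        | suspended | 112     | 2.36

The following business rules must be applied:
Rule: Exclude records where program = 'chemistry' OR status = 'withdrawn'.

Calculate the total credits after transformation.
416

Step 1: Find records where program = 'chemistry' OR status = 'withdrawn'
Step 2: 5 records match, summing to 272
Step 3: Original sum: 688
Step 4: Remaining sum = 688 - 272 = 416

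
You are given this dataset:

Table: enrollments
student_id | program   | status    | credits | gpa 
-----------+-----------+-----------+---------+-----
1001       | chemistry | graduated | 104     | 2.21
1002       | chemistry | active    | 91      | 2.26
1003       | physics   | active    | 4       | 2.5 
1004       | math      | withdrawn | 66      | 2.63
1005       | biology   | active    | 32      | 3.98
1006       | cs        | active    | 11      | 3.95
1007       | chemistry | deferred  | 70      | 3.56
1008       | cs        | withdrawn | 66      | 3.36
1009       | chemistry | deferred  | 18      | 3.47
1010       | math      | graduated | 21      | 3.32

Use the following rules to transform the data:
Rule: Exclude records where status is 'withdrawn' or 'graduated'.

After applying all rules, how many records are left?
6

Step 1: Count records to exclude
  - 2 (withdrawn) + 2 (graduated) = 4 records
Step 2: Total records: 10
Step 3: Remaining = 10 - 4 = 6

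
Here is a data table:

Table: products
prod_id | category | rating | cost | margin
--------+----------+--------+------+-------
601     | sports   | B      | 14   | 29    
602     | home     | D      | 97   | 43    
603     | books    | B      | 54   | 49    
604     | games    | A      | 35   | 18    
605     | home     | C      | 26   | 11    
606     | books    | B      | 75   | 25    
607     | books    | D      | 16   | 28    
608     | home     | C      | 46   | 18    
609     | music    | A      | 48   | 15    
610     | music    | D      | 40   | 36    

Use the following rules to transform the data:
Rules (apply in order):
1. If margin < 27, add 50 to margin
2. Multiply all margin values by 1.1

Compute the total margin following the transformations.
574.2

Step 1: Apply Rule 1 - Add 50 to records with margin < 27
  - 5 records affected: 87 + (5 × 50) = 337
  - Unaffected records: 185
  - Sum after Rule 1: 522
Step 2: Apply Rule 2 - Multiply all by 1.1
  - 522 × 1.1 = 574.2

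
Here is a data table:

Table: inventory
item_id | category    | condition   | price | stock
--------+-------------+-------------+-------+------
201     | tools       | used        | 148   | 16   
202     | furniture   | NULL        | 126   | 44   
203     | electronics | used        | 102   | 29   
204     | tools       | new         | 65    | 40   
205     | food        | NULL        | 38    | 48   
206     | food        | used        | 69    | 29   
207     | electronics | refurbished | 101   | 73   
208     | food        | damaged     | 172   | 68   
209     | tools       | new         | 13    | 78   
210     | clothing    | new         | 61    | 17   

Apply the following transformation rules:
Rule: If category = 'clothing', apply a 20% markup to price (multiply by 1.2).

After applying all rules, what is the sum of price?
907.2

Step 1: Records with category = 'clothing' have total price = 61
Step 2: Apply multiplier: 61 × 1.2 = 73.2
Step 3: Other records total: 834
Step 4: Final sum = 73.2 + 834 = 907.2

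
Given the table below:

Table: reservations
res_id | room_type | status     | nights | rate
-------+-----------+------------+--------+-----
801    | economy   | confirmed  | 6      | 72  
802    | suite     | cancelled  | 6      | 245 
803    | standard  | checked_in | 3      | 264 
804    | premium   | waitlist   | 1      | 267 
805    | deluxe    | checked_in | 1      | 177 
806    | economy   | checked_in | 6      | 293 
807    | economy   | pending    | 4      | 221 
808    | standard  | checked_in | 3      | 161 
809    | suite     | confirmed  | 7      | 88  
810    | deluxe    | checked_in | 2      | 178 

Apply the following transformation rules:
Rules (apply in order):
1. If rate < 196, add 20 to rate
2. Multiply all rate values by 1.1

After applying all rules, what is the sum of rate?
2272.6

Step 1: Apply Rule 1 - Add 20 to records with rate < 196
  - 5 records affected: 676 + (5 × 20) = 776
  - Unaffected records: 1290
  - Sum after Rule 1: 2066
Step 2: Apply Rule 2 - Multiply all by 1.1
  - 2066 × 1.1 = 2272.6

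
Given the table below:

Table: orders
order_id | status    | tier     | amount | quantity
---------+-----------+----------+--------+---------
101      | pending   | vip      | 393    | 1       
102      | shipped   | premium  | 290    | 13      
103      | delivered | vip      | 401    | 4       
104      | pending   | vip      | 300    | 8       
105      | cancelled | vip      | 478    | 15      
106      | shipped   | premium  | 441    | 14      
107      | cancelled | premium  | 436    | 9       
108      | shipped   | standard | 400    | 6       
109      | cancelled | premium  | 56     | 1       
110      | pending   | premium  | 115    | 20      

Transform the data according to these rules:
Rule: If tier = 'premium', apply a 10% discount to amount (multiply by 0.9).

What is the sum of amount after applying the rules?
3176.2

Step 1: Records with tier = 'premium' have total amount = 1338
Step 2: Apply multiplier: 1338 × 0.9 = 1204.2
Step 3: Other records total: 1972
Step 4: Final sum = 1204.2 + 1972 = 3176.2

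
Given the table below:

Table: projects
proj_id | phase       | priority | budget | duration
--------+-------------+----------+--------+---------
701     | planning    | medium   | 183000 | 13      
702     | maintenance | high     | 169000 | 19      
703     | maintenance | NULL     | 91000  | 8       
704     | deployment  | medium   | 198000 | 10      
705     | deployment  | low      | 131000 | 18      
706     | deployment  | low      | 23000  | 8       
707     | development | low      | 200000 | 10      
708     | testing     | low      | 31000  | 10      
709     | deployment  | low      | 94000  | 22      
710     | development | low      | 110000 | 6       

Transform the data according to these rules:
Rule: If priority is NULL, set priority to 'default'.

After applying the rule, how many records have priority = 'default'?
1

Step 1: Count records where priority IS NULL
Step 2: Found 1 records with NULL priority
Step 3: These records will have priority set to 'default'
Step 4: Records already having priority = 'default': 0
Step 5: Answer: 1 + 0 = 1 records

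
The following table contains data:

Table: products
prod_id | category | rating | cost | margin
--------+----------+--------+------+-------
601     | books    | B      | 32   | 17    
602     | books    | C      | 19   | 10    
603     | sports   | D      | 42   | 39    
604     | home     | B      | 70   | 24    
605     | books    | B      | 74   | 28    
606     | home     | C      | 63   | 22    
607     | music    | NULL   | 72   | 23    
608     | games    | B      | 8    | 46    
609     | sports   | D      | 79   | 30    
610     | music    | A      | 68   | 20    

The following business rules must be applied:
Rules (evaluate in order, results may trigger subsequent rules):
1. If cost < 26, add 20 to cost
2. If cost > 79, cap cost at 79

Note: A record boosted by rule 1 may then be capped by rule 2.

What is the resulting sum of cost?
567

Step 1: Apply rule 1 to records with cost < 26
  - 2 records get bonus of 20
  - Of these, 0 records then exceed 79 and get capped
Step 2: Apply rule 2 to records with cost > 79
  - 0 records (original) are capped
Step 3: Calculate final sum = 567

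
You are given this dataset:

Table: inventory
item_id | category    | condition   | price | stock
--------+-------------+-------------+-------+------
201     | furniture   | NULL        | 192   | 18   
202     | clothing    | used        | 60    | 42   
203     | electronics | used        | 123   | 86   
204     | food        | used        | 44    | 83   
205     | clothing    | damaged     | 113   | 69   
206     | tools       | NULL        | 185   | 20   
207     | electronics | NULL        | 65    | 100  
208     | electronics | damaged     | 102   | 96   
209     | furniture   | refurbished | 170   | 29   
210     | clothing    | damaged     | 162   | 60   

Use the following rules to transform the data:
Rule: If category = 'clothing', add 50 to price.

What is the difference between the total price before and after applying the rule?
150

Step 1: Original sum of price = 1216
Step 2: 3 records have category = 'clothing'
Step 3: Each affected record changes by 50
Step 4: Total change = 3 × 50 = 150
Step 5: New sum = 1216 + 150 = 1366
Step 6: Difference = |1366 - 1216| = 150
        (Sum increased by 150)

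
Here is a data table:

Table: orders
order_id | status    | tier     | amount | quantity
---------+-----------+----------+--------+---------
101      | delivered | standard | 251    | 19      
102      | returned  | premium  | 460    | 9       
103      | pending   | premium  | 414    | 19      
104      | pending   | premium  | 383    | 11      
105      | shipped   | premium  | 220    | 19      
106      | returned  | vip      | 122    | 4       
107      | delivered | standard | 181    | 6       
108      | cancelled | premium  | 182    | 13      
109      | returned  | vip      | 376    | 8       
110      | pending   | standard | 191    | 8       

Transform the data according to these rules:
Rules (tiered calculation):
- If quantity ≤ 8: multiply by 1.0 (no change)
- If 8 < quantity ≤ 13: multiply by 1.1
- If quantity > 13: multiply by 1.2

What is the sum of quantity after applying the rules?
130.7

Step 1: Tier 1 (quantity ≤ 8): 4 records, sum = 26 × 1.0 = 26.0
Step 2: Tier 2 (8 < quantity ≤ 13): 3 records, sum = 33 × 1.1 = 36.3
Step 3: Tier 3 (quantity > 13): 3 records, sum = 57 × 1.2 = 68.4
Step 4: Final sum = 26.0 + 36.3 + 68.4 = 130.7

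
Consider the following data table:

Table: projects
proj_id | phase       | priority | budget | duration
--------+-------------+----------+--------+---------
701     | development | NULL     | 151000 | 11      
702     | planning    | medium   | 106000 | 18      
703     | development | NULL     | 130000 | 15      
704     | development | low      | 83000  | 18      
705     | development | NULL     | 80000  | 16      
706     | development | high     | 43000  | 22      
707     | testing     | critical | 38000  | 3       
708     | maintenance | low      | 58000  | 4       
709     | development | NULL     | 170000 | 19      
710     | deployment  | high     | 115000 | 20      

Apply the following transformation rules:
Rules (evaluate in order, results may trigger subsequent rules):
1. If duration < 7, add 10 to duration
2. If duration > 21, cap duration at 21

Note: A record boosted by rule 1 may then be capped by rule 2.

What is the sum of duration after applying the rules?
165

Step 1: Apply rule 1 to records with duration < 7
  - 2 records get bonus of 10
  - Of these, 0 records then exceed 21 and get capped
Step 2: Apply rule 2 to records with duration > 21
  - 1 records (original) are capped
Step 3: Calculate final sum = 165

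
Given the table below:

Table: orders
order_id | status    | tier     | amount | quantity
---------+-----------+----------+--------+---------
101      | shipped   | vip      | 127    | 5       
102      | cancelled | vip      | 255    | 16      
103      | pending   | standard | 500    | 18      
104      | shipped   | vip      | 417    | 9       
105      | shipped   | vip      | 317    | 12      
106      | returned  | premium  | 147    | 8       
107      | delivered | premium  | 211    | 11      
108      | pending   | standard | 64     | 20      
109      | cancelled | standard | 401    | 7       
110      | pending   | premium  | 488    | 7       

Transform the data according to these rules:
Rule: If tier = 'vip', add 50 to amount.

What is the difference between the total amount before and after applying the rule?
200

Step 1: Original sum of amount = 2927
Step 2: 4 records have tier = 'vip'
Step 3: Each affected record changes by 50
Step 4: Total change = 4 × 50 = 200
Step 5: New sum = 2927 + 200 = 3127
Step 6: Difference = |3127 - 2927| = 200
        (Sum increased by 200)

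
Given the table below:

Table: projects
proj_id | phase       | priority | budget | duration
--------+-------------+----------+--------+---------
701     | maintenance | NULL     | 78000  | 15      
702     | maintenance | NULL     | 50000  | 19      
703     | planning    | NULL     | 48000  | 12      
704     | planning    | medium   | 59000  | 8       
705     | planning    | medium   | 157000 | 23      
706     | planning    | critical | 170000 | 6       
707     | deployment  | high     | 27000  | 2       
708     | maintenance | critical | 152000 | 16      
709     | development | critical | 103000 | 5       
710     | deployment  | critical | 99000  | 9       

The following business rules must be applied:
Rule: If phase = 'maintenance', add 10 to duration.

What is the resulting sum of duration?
145

Step 1: Count records where phase = 'maintenance': 3
Step 2: Total bonus added: 3 × 10 = 30
Step 3: Original sum of duration: 115
Step 4: Final sum = 115 + 30 = 145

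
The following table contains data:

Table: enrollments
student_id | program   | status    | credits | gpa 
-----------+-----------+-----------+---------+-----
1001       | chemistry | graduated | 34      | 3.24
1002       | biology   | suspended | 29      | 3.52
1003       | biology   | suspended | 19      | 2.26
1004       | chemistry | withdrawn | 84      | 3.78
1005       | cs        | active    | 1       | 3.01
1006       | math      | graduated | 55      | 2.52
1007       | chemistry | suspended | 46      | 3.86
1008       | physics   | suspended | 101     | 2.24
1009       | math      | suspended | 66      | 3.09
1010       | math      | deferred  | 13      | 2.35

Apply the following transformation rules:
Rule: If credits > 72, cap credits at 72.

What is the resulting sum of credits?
407

Step 1: 2 records have credits > 72
Step 2: These records originally summed to 185
Step 3: After capping: 2 × 72 = 144
Step 4: Unaffected records sum: 263
Step 5: Final sum = 144 + 263 = 407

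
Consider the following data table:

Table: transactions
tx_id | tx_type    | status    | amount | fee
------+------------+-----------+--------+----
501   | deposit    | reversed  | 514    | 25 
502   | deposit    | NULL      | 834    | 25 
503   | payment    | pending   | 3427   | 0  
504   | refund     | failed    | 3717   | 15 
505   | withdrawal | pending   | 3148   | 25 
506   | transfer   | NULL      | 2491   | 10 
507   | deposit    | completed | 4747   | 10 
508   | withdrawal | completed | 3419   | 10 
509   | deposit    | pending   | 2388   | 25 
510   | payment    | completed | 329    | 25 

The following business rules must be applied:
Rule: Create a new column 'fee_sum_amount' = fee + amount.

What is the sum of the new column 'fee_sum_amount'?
25184

Step 1: For each record, compute fee + amount
Example calculations:
  25 + 514 = 539
  25 + 834 = 859
  0 + 3427 = 3427
  ...
Step 2: Sum all derived values
Step 3: Total = 25184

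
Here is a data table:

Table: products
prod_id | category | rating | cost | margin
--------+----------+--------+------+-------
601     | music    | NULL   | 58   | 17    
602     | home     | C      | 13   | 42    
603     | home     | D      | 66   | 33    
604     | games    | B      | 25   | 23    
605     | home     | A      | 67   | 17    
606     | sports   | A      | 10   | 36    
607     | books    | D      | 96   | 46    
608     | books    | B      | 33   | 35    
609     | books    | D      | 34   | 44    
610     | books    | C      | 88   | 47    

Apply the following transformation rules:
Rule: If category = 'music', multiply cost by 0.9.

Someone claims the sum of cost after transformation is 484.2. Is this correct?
Yes, the result is correct.

Step 1: Calculate the correct sum after transformation
Step 2: Apply multiplier 0.9 to records where category = 'music'
Step 3: Correct result = 484.2
Step 4: Claimed result = 484.2
Step 5: 484.2 = 484.2 ✓
Conclusion: The claimed result is correct.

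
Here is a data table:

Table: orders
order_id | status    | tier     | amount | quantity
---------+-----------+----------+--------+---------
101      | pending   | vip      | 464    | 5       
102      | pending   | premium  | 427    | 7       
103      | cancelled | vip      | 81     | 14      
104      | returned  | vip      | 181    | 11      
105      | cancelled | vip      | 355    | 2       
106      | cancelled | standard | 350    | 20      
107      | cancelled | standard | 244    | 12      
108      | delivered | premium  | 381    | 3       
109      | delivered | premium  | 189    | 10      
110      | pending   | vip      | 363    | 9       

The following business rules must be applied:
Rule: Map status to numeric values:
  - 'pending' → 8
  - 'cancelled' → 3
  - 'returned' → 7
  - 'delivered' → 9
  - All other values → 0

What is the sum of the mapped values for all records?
61

Step 1: Apply mapping to each record
Step 2: Count by status:
  'pending': 3 records × 8 = 24
  'cancelled': 4 records × 3 = 12
  'returned': 1 records × 7 = 7
  'delivered': 2 records × 9 = 18
Step 3: Sum all mapped values = 61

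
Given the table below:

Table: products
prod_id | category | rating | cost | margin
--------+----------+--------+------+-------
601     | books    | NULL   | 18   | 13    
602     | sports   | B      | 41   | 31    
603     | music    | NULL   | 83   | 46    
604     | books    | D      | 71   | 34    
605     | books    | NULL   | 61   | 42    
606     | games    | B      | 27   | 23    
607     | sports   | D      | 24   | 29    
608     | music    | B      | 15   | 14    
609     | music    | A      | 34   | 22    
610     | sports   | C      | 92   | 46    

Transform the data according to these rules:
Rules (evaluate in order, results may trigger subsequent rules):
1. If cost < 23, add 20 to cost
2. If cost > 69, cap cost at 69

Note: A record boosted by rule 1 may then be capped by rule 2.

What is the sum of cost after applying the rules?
467

Step 1: Apply rule 1 to records with cost < 23
  - 2 records get bonus of 20
  - Of these, 0 records then exceed 69 and get capped
Step 2: Apply rule 2 to records with cost > 69
  - 3 records (original) are capped
Step 3: Calculate final sum = 467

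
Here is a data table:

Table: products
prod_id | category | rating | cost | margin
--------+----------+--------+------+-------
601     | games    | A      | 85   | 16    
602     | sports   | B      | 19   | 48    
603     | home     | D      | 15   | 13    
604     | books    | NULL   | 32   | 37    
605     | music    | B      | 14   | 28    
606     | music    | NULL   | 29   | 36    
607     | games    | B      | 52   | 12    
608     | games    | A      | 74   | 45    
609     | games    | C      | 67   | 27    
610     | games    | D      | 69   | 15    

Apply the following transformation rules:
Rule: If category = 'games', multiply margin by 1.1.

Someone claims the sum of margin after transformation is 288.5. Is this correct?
Yes, the result is correct.

Step 1: Calculate the correct sum after transformation
Step 2: Apply multiplier 1.1 to records where category = 'games'
Step 3: Correct result = 288.5
Step 4: Claimed result = 288.5
Step 5: 288.5 = 288.5 ✓
Conclusion: The claimed result is correct.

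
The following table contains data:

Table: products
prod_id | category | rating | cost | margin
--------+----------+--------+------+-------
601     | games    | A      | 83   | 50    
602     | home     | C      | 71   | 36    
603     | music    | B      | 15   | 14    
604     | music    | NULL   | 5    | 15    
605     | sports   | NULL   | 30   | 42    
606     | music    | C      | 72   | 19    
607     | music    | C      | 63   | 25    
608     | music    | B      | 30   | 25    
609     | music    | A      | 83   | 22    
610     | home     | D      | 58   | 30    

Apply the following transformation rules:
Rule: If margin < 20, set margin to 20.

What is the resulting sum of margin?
290

Step 1: 3 records have margin < 20
Step 2: These records originally summed to 48
Step 3: After setting to minimum: 3 × 20 = 60
Step 4: Unaffected records sum: 230
Step 5: Final sum = 60 + 230 = 290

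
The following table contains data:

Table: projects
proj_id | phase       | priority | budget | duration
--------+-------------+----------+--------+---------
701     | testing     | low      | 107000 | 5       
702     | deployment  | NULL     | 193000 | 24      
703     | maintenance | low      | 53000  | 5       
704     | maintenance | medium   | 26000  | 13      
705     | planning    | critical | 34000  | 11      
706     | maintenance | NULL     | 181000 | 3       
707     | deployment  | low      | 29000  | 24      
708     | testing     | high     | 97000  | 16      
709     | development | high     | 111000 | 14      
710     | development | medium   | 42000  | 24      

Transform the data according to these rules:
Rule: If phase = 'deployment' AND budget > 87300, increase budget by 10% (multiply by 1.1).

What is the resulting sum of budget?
892300.0

Step 1: Find records where phase = 'deployment' AND budget > 87300
Step 2: 1 records match, summing to 193000
Step 3: After multiplier: 193000 × 1.1 = 212300.0
Step 4: Unaffected records sum: 680000
Step 5: Final sum = 212300.0 + 680000 = 892300.0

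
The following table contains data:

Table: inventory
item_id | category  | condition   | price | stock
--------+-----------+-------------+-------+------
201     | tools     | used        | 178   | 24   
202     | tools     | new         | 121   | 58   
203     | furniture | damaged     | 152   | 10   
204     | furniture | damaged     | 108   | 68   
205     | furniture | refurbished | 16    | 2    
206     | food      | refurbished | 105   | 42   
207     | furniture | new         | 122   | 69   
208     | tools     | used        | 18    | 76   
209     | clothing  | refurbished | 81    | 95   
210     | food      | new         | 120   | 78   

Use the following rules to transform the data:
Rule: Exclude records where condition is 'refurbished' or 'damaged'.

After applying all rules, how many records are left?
5

Step 1: Count records to exclude
  - 3 (refurbished) + 2 (damaged) = 5 records
Step 2: Total records: 10
Step 3: Remaining = 10 - 5 = 5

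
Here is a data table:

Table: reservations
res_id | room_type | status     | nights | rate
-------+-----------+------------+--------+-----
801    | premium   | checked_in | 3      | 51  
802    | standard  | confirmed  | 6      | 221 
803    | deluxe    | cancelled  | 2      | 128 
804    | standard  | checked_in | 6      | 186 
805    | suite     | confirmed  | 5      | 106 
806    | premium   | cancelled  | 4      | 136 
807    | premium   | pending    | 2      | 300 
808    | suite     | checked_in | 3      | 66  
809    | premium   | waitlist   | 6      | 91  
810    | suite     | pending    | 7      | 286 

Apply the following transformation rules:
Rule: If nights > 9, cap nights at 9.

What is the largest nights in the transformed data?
7

Step 1: Original maximum nights = 7
Step 2: Check cap of 9 against maximum
Step 3: No records exceed the cap (max 7 <= cap 9), so no capping applies
Step 4: Maximum after transformation = 7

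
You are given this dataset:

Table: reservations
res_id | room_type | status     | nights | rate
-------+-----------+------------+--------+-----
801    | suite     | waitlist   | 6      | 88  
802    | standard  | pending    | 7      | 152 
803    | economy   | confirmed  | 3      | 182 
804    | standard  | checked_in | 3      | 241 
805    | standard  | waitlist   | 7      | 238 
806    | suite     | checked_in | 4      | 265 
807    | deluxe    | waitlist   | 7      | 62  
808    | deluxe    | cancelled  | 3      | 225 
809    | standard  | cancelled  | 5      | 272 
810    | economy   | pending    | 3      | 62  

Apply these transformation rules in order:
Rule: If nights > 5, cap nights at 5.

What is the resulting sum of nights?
41

Step 1: 4 records have nights > 5
Step 2: These records originally summed to 27
Step 3: After capping: 4 × 5 = 20
Step 4: Unaffected records sum: 21
Step 5: Final sum = 20 + 21 = 41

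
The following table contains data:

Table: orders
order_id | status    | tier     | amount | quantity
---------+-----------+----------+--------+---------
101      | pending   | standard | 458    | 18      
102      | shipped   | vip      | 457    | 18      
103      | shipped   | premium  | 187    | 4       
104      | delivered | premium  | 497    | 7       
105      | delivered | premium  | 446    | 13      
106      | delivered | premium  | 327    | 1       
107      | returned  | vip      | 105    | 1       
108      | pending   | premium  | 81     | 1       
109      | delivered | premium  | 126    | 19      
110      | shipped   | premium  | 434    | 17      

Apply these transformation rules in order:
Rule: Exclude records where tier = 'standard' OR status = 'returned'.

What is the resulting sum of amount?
2555

Step 1: Find records where tier = 'standard' OR status = 'returned'
Step 2: 2 records match, summing to 563
Step 3: Original sum: 3118
Step 4: Remaining sum = 3118 - 563 = 2555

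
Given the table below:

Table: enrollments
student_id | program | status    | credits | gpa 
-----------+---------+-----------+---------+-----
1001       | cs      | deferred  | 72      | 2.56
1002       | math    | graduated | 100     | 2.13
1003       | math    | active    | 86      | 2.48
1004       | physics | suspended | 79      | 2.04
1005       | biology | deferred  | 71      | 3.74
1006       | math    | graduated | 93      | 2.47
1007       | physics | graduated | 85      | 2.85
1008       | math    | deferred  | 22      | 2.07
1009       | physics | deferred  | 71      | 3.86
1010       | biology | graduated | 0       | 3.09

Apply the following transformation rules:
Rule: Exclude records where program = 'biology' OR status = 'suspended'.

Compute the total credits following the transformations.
529

Step 1: Find records where program = 'biology' OR status = 'suspended'
Step 2: 3 records match, summing to 150
Step 3: Original sum: 679
Step 4: Remaining sum = 679 - 150 = 529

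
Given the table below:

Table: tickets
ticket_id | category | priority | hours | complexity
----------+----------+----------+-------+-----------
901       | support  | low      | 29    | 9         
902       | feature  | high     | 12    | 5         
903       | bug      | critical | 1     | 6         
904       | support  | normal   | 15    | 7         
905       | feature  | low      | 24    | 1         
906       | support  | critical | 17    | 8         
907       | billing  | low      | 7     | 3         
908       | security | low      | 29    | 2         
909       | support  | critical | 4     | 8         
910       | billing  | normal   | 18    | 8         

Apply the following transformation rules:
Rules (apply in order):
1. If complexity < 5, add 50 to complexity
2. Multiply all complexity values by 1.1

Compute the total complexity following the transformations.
227.7

Step 1: Apply Rule 1 - Add 50 to records with complexity < 5
  - 3 records affected: 6 + (3 × 50) = 156
  - Unaffected records: 51
  - Sum after Rule 1: 207
Step 2: Apply Rule 2 - Multiply all by 1.1
  - 207 × 1.1 = 227.7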